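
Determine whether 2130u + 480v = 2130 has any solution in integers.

gcd(2130, 480):
  2130 = 4*480 + 210
  480 = 2*210 + 60
  210 = 3*60 + 30
  60 = 2*30
so gcd(2130, 480) = 30.
30 divides 2130, so integer solutions exist.

yes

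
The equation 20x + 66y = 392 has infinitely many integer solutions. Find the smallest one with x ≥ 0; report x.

13

gcd(66, 20):
  66 = 3·20 + 6
  20 = 3·6 + 2
  6 = 3·2
so gcd(66, 20) = 2.
2 divides 392, so solutions exist.
Back-substitute for Bézout coefficients:
  2 = 20 - 3·6
  ... = 20·(10) + 66·(-3)
Scale by 392/2 = 196: (x₀, y₀) = (1960, -588).
General solution: x = 1960 + 33t, y = -588 - 10t for integer t.
x ≥ 0: smallest is 1960 mod 33 = 13 (at t = -59), with y = 2.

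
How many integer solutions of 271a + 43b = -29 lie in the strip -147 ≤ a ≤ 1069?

28

gcd(271, 43):
  271 = 6*43 + 13
  43 = 3*13 + 4
  13 = 3*4 + 1
  4 = 4*1
so gcd(271, 43) = 1.
Back-substitute for Bézout coefficients:
  1 = 13 - 3*4
  ... = 271*(10) + 43*(-63)
Scale by -29: particular solution (-290, 1827); reduce a mod 43: (11, -70).
General solution: a = 11 + 43t, b = -70 - 271t for integer t.
-147 ≤ 11 + 43t ≤ 1069 gives t ∈ [-3, 24], which is 28 values.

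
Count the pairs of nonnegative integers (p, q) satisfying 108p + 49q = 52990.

10

gcd(108, 49) = 1.
By Bézout, 108·(5) + 49·(-11) = 1.
One solution: (7, 1066).
General: p = 7 + 49t, q = 1066 - 108t.
p ≥ 0 ⇒ t ≥ 0; q ≥ 0 ⇒ t ≤ 9. So t ∈ [0, 9]: 10 solutions.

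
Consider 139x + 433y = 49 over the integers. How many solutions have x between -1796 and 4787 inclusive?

15

gcd(433, 139):
  433 = 3*139 + 16
  139 = 8*16 + 11
  16 = 1*11 + 5
  11 = 2*5 + 1
  5 = 5*1
so gcd(433, 139) = 1.
Back-substitute for Bézout coefficients:
  1 = 11 - 2*5
  ... = 139*(81) + 433*(-26)
Scale by 49: particular solution (3969, -1274); reduce x mod 433: (72, -23).
General solution: x = 72 + 433t, y = -23 - 139t for integer t.
-1796 ≤ 72 + 433t ≤ 4787 gives t ∈ [-4, 10], which is 15 values.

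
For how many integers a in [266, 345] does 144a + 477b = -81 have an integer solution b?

2

gcd(477, 144):
  477 = 3*144 + 45
  144 = 3*45 + 9
  45 = 5*9
so gcd(477, 144) = 9.
Back-substitute for Bézout coefficients:
  9 = 144 - 3*45
  ... = 144*(10) + 477*(-3)
Scale by -9: particular solution (-90, 27); reduce a mod 53: (16, -5).
General solution: a = 16 + 53t, b = -5 - 16t for integer t.
266 ≤ 16 + 53t ≤ 345 gives t ∈ [5, 6], which is 2 values.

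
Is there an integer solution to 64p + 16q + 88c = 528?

yes

gcd(64, 16) = 16  (64 = 4*16).
gcd(16, 88) = 8.
8 divides 528, so integer solutions exist.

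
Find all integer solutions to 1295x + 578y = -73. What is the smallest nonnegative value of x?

565

gcd(1295, 578):
  1295 = 2·578 + 139
  578 = 4·139 + 22
  139 = 6·22 + 7
  22 = 3·7 + 1
  7 = 7·1
so gcd(1295, 578) = 1.
1 divides -73, so solutions exist.
Back-substitute for Bézout coefficients:
  1 = 22 - 3·7
  ... = 1295·(-79) + 578·(177)
Scale by -73/1 = -73: (x₀, y₀) = (5767, -12921).
General solution: x = 5767 + 578t, y = -12921 - 1295t for integer t.
x ≥ 0: smallest is 5767 mod 578 = 565 (at t = -9), with y = -1266.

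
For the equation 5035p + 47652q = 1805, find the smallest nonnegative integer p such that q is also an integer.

95

gcd(47652, 5035) = 19.
19 divides 1805, so solutions exist.
By Bézout, 5035×(265) + 47652×(-28) = 19.
Scale by 1805/19 = 95: (p₀, q₀) = (25175, -2660).
General solution: p = 25175 + 2508t, q = -2660 - 265t for integer t.
p ≥ 0: smallest is 25175 mod 2508 = 95 (at t = -10), with q = -10.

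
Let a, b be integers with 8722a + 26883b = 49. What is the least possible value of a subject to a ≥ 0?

gcd(26883, 8722) = 1  (26883 = 3×8722 + 717, 8722 = 12×717 + 118, 717 = 6×118 + 9, 118 = 13×9 + 1, 9 = 9×1).
1 divides 49, so solutions exist.
Back-substituting, 8722×(2962) + 26883×(-961) = 1.
Scale by 49/1 = 49: (a₀, b₀) = (145138, -47089).
General solution: a = 145138 + 26883t, b = -47089 - 8722t for integer t.
a ≥ 0: smallest is 145138 mod 26883 = 10723 (at t = -5), with b = -3479.

10723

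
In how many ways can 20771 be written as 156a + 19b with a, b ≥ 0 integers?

gcd(156, 19) = 1.
By Bézout, 156·(5) + 19·(-41) = 1.
One solution: (1, 1085).
General: a = 1 + 19t, b = 1085 - 156t.
a ≥ 0 ⇒ t ≥ 0; b ≥ 0 ⇒ t ≤ 6. So t ∈ [0, 6]: 7 solutions.

7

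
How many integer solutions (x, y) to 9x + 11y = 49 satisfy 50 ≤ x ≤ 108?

5

gcd(11, 9) = 1  (11 = 1×9 + 2, 9 = 4×2 + 1, 2 = 2×1).
Back-substituting, 9×(5) + 11×(-4) = 1.
Scale by 49: particular solution (245, -196); reduce x mod 11: (3, 2).
General solution: x = 3 + 11t, y = 2 - 9t for integer t.
50 ≤ 3 + 11t ≤ 108 gives t ∈ [5, 9], which is 5 values.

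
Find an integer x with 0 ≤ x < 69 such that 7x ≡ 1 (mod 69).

10

gcd(69, 7):
  69 = 9×7 + 6
  7 = 1×6 + 1
  6 = 6×1
so gcd(69, 7) = 1.
Back-substitute for Bézout coefficients:
  1 = 7 - 1×6
  ... = 7×(10) + 69×(-1)
So 7×10 ≡ 1 (mod 69), and 10 mod 69 = 10.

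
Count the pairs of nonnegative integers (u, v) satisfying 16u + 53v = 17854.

gcd(53, 16) = 1  (53 = 3*16 + 5, 16 = 3*5 + 1, 5 = 5*1).
Back-substituting, 16*(10) + 53*(-3) = 1.
Scale by 17854: one solution is (178540, -53562). Reduce u mod 53: (36, 326).
General: u = 36 + 53t, v = 326 - 16t.
u ≥ 0 ⇒ t ≥ 0; v ≥ 0 ⇒ t ≤ 20. So t ∈ [0, 20]: 21 solutions.

21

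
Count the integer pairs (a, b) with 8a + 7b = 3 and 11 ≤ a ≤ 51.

5

gcd(8, 7) = 1.
By Bézout, 8*(1) + 7*(-1) = 1.
Particular solution: (3, -3).
General solution: a = 3 + 7t, b = -3 - 8t for integer t.
11 ≤ 3 + 7t ≤ 51 gives t ∈ [2, 6], which is 5 values.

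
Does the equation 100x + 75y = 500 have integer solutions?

gcd(100, 75) = 25.
25 divides 500, so integer solutions exist.

yes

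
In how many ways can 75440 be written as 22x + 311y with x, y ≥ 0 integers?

11

gcd(311, 22) = 1.
By Bézout, 22·(99) + 311·(-7) = 1.
One solution: (206, 228).
General: x = 206 + 311t, y = 228 - 22t.
x ≥ 0 ⇒ t ≥ 0; y ≥ 0 ⇒ t ≤ 10. So t ∈ [0, 10]: 11 solutions.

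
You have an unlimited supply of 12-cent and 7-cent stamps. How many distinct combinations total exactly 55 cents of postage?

Need nonnegative integers with 12j + 7k = 55.
gcd(12, 7) = 1, and 12·(3) + 7·(-5) = 1.
So (j₀, k₀) = (165, -275); general j = 165 + 7t, k = -275 - 12t.
j ≥ 0 ⇒ t ≥ -23; k ≥ 0 ⇒ t ≤ -23. That's 1 value of t.

1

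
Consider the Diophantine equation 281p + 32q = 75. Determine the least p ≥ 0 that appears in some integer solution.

gcd(281, 32):
  281 = 8·32 + 25
  32 = 1·25 + 7
  25 = 3·7 + 4
  7 = 1·4 + 3
  4 = 1·3 + 1
  3 = 3·1
so gcd(281, 32) = 1.
1 divides 75, so solutions exist.
Back-substitute for Bézout coefficients:
  1 = 4 - 1·3
  ... = 281·(9) + 32·(-79)
Scale by 75/1 = 75: (p₀, q₀) = (675, -5925).
General solution: p = 675 + 32t, q = -5925 - 281t for integer t.
p ≥ 0: smallest is 675 mod 32 = 3 (at t = -21), with q = -24.

3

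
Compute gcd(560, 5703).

gcd(5703, 560):
  5703 = 10·560 + 103
  560 = 5·103 + 45
  103 = 2·45 + 13
  45 = 3·13 + 6
  13 = 2·6 + 1
  6 = 6·1
so gcd(5703, 560) = 1.

1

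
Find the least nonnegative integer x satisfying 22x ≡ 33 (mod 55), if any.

gcd(55, 22) = 11  (55 = 2·22 + 11, 22 = 2·11).
11 divides 33, so solutions exist.
Back-substituting, 22·(-2) + 55·(1) = 11.
So 22·(-2) ≡ 11 (mod 55); multiply by 3: x ≡ -6 (mod 5).
Smallest nonnegative: x = -6 mod 5 = 4.

4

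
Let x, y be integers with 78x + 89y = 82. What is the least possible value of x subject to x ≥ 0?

33

gcd(89, 78):
  89 = 1*78 + 11
  78 = 7*11 + 1
  11 = 11*1
so gcd(89, 78) = 1.
1 divides 82, so solutions exist.
Back-substitute for Bézout coefficients:
  1 = 78 - 7*11
  ... = 78*(8) + 89*(-7)
Scale by 82/1 = 82: (x₀, y₀) = (656, -574).
General solution: x = 656 + 89t, y = -574 - 78t for integer t.
x ≥ 0: smallest is 656 mod 89 = 33 (at t = -7), with y = -28.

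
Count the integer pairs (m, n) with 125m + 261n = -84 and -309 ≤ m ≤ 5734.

23

gcd(261, 125) = 1  (261 = 2×125 + 11, 125 = 11×11 + 4, 11 = 2×4 + 3, 4 = 1×3 + 1, 3 = 3×1).
Back-substituting, 125×(71) + 261×(-34) = 1.
Scale by -84: particular solution (-5964, 2856); reduce m mod 261: (39, -19).
General solution: m = 39 + 261t, n = -19 - 125t for integer t.
-309 ≤ 39 + 261t ≤ 5734 gives t ∈ [-1, 21], which is 23 values.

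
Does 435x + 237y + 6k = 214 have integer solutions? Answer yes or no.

no

gcd(435, 237) = 3.
gcd(3, 6) = 3.
3 does not divide 214 (remainder 1), so no integer solutions.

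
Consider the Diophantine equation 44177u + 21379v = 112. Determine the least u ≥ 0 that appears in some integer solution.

437

gcd(44177, 21379) = 1.
1 divides 112, so solutions exist.
By Bézout, 44177×(4776) + 21379×(-9869) = 1.
Scale by 112/1 = 112: (u₀, v₀) = (534912, -1105328).
General solution: u = 534912 + 21379t, v = -1105328 - 44177t for integer t.
u ≥ 0: smallest is 534912 mod 21379 = 437 (at t = -25), with v = -903.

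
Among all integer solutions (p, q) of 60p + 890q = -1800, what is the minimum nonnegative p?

59

gcd(890, 60):
  890 = 14·60 + 50
  60 = 1·50 + 10
  50 = 5·10
so gcd(890, 60) = 10.
10 divides -1800, so solutions exist.
Back-substitute for Bézout coefficients:
  10 = 60 - 1·50
  ... = 60·(15) + 890·(-1)
Scale by -1800/10 = -180: (p₀, q₀) = (-2700, 180).
General solution: p = -2700 + 89t, q = 180 - 6t for integer t.
p ≥ 0: smallest is -2700 mod 89 = 59 (at t = 31), with q = -6.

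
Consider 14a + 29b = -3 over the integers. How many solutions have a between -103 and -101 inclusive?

0

gcd(29, 14) = 1.
By Bézout, 14·(-2) + 29·(1) = 1.
Particular solution: (6, -3).
General solution: a = 6 + 29t, b = -3 - 14t for integer t.
-103 ≤ 6 + 29t ≤ -101 gives t ∈ [-3, -4], which is 0 values.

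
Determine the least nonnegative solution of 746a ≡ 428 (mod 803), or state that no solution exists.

gcd(803, 746):
  803 = 1×746 + 57
  746 = 13×57 + 5
  57 = 11×5 + 2
  5 = 2×2 + 1
  2 = 2×1
so gcd(803, 746) = 1.
1 divides 428, so solutions exist.
Back-substitute for Bézout coefficients:
  1 = 5 - 2×2
  ... = 746×(324) + 803×(-301)
So 746×(324) ≡ 1 (mod 803); multiply by 428: a ≡ 138672 (mod 803).
Smallest nonnegative: a = 138672 mod 803 = 556.

556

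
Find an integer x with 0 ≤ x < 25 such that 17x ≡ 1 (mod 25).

gcd(25, 17) = 1  (25 = 1*17 + 8, 17 = 2*8 + 1, 8 = 8*1).
Back-substituting, 17*(3) + 25*(-2) = 1.
So 17*3 ≡ 1 (mod 25), and 3 mod 25 = 3.

3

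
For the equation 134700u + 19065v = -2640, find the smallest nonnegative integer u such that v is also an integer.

1177

gcd(134700, 19065):
  134700 = 7·19065 + 1245
  19065 = 15·1245 + 390
  1245 = 3·390 + 75
  390 = 5·75 + 15
  75 = 5·15
so gcd(134700, 19065) = 15.
15 divides -2640, so solutions exist.
Back-substitute for Bézout coefficients:
  15 = 390 - 5·75
  ... = 134700·(-245) + 19065·(1731)
Scale by -2640/15 = -176: (u₀, v₀) = (43120, -304656).
General solution: u = 43120 + 1271t, v = -304656 - 8980t for integer t.
u ≥ 0: smallest is 43120 mod 1271 = 1177 (at t = -33), with v = -8316.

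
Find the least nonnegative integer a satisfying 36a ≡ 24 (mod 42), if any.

gcd(42, 36):
  42 = 1×36 + 6
  36 = 6×6
so gcd(42, 36) = 6.
6 divides 24, so solutions exist.
Back-substitute for Bézout coefficients:
  6 = 42 - 1×36
  ... = 36×(-1) + 42×(1)
So 36×(-1) ≡ 6 (mod 42); multiply by 4: a ≡ -4 (mod 7).
Smallest nonnegative: a = -4 mod 7 = 3.

3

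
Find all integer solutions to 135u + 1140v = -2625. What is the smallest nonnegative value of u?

gcd(1140, 135) = 15.
15 divides -2625, so solutions exist.
By Bézout, 135*(17) + 1140*(-2) = 15.
Scale by -2625/15 = -175: (u₀, v₀) = (-2975, 350).
General solution: u = -2975 + 76t, v = 350 - 9t for integer t.
u ≥ 0: smallest is -2975 mod 76 = 65 (at t = 40), with v = -10.

65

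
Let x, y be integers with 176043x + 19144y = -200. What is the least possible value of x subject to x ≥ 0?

16104

gcd(176043, 19144):
  176043 = 9×19144 + 3747
  19144 = 5×3747 + 409
  3747 = 9×409 + 66
  409 = 6×66 + 13
  66 = 5×13 + 1
  13 = 13×1
so gcd(176043, 19144) = 1.
1 divides -200, so solutions exist.
Back-substitute for Bézout coefficients:
  1 = 66 - 5×13
  ... = 176043×(1451) + 19144×(-13343)
Scale by -200/1 = -200: (x₀, y₀) = (-290200, 2668600).
General solution: x = -290200 + 19144t, y = 2668600 - 176043t for integer t.
x ≥ 0: smallest is -290200 mod 19144 = 16104 (at t = 16), with y = -148088.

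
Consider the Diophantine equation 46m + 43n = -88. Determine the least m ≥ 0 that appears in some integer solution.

gcd(46, 43) = 1  (46 = 1×43 + 3, 43 = 14×3 + 1, 3 = 3×1).
1 divides -88, so solutions exist.
Back-substituting, 46×(-14) + 43×(15) = 1.
Scale by -88/1 = -88: (m₀, n₀) = (1232, -1320).
General solution: m = 1232 + 43t, n = -1320 - 46t for integer t.
m ≥ 0: smallest is 1232 mod 43 = 28 (at t = -28), with n = -32.

28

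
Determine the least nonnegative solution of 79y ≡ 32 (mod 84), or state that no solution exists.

gcd(84, 79) = 1  (84 = 1×79 + 5, 79 = 15×5 + 4, 5 = 1×4 + 1, 4 = 4×1).
1 divides 32, so solutions exist.
Back-substituting, 79×(-17) + 84×(16) = 1.
So 79×(-17) ≡ 1 (mod 84); multiply by 32: y ≡ -544 (mod 84).
Smallest nonnegative: y = -544 mod 84 = 44.

44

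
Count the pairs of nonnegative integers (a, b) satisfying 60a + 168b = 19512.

gcd(168, 60) = 12  (168 = 2*60 + 48, 60 = 1*48 + 12, 48 = 4*12).
Back-substituting, 60*(3) + 168*(-1) = 12.
Scale by 1626: one solution is (4878, -1626). Reduce a mod 14: (6, 114).
General: a = 6 + 14t, b = 114 - 5t.
a ≥ 0 ⇒ t ≥ 0; b ≥ 0 ⇒ t ≤ 22. So t ∈ [0, 22]: 23 solutions.

23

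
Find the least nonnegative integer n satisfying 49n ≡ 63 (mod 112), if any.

15

gcd(112, 49):
  112 = 2×49 + 14
  49 = 3×14 + 7
  14 = 2×7
so gcd(112, 49) = 7.
7 divides 63, so solutions exist.
Back-substitute for Bézout coefficients:
  7 = 49 - 3×14
  ... = 49×(7) + 112×(-3)
So 49×(7) ≡ 7 (mod 112); multiply by 9: n ≡ 63 (mod 16).
Smallest nonnegative: n = 63 mod 16 = 15.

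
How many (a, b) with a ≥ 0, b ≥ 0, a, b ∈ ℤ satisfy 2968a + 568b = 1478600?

7

gcd(2968, 568) = 8.
By Bézout, 2968*(-31) + 568*(162) = 8.
One solution: (54, 2321).
General: a = 54 + 71t, b = 2321 - 371t.
a ≥ 0 ⇒ t ≥ 0; b ≥ 0 ⇒ t ≤ 6. So t ∈ [0, 6]: 7 solutions.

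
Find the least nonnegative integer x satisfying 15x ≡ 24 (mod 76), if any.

gcd(76, 15) = 1.
1 divides 24, so solutions exist.
By Bézout, 15*(-5) + 76*(1) = 1.
So 15*(-5) ≡ 1 (mod 76); multiply by 24: x ≡ -120 (mod 76).
Smallest nonnegative: x = -120 mod 76 = 32.

32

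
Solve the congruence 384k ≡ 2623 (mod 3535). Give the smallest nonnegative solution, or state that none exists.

gcd(3535, 384) = 1  (3535 = 9×384 + 79, 384 = 4×79 + 68, 79 = 1×68 + 11, 68 = 6×11 + 2, 11 = 5×2 + 1, 2 = 2×1).
1 divides 2623, so solutions exist.
Back-substituting, 384×(-1611) + 3535×(175) = 1.
So 384×(-1611) ≡ 1 (mod 3535); multiply by 2623: k ≡ -4225653 (mod 3535).
Smallest nonnegative: k = -4225653 mod 3535 = 2207.

2207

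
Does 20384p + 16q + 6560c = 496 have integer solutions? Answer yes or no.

gcd(20384, 16) = 16.
gcd(16, 6560) = 16.
16 divides 496, so integer solutions exist.

yes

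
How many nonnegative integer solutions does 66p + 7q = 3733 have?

8

gcd(66, 7) = 1.
By Bézout, 66×(-2) + 7×(19) = 1.
One solution: (3, 505).
General: p = 3 + 7t, q = 505 - 66t.
p ≥ 0 ⇒ t ≥ 0; q ≥ 0 ⇒ t ≤ 7. So t ∈ [0, 7]: 8 solutions.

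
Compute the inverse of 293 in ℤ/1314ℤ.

731

gcd(1314, 293) = 1.
By Bézout, 293·(-583) + 1314·(130) = 1.
So 293·-583 ≡ 1 (mod 1314), and -583 mod 1314 = 731.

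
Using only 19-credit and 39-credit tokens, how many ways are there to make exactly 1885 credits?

Need nonnegative integers with 19j + 39k = 1885.
gcd(19, 39) = 1, and 19·(-2) + 39·(1) = 1.
So (j₀, k₀) = (-3770, 1885); general j = -3770 + 39t, k = 1885 - 19t.
j ≥ 0 ⇒ t ≥ 97; k ≥ 0 ⇒ t ≤ 99. That's 3 values of t.

3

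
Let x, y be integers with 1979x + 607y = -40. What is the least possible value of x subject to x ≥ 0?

gcd(1979, 607) = 1  (1979 = 3·607 + 158, 607 = 3·158 + 133, 158 = 1·133 + 25, 133 = 5·25 + 8, 25 = 3·8 + 1, 8 = 8·1).
1 divides -40, so solutions exist.
Back-substituting, 1979·(73) + 607·(-238) = 1.
Scale by -40/1 = -40: (x₀, y₀) = (-2920, 9520).
General solution: x = -2920 + 607t, y = 9520 - 1979t for integer t.
x ≥ 0: smallest is -2920 mod 607 = 115 (at t = 5), with y = -375.

115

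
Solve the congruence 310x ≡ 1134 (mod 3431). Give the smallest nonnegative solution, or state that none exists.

2837

gcd(3431, 310):
  3431 = 11*310 + 21
  310 = 14*21 + 16
  21 = 1*16 + 5
  16 = 3*5 + 1
  5 = 5*1
so gcd(3431, 310) = 1.
1 divides 1134, so solutions exist.
Back-substitute for Bézout coefficients:
  1 = 16 - 3*5
  ... = 310*(653) + 3431*(-59)
So 310*(653) ≡ 1 (mod 3431); multiply by 1134: x ≡ 740502 (mod 3431).
Smallest nonnegative: x = 740502 mod 3431 = 2837.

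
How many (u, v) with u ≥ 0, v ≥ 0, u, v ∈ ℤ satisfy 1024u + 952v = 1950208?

16

gcd(1024, 952):
  1024 = 1·952 + 72
  952 = 13·72 + 16
  72 = 4·16 + 8
  16 = 2·8
so gcd(1024, 952) = 8.
Back-substitute for Bézout coefficients:
  8 = 72 - 4·16
  ... = 1024·(53) + 952·(-57)
Scale by 243776: one solution is (12920128, -13895232). Reduce u mod 119: (60, 1984).
General: u = 60 + 119t, v = 1984 - 128t.
u ≥ 0 ⇒ t ≥ 0; v ≥ 0 ⇒ t ≤ 15. So t ∈ [0, 15]: 16 solutions.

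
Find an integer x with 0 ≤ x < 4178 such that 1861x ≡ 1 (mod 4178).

gcd(4178, 1861):
  4178 = 2×1861 + 456
  1861 = 4×456 + 37
  456 = 12×37 + 12
  37 = 3×12 + 1
  12 = 12×1
so gcd(4178, 1861) = 1.
Back-substitute for Bézout coefficients:
  1 = 37 - 3×12
  ... = 1861×(339) + 4178×(-151)
So 1861×339 ≡ 1 (mod 4178), and 339 mod 4178 = 339.

339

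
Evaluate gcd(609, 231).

gcd(609, 231):
  609 = 2×231 + 147
  231 = 1×147 + 84
  147 = 1×84 + 63
  84 = 1×63 + 21
  63 = 3×21
so gcd(609, 231) = 21.

21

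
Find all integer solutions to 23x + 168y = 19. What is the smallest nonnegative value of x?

125

gcd(168, 23) = 1.
1 divides 19, so solutions exist.
By Bézout, 23·(-73) + 168·(10) = 1.
Scale by 19/1 = 19: (x₀, y₀) = (-1387, 190).
General solution: x = -1387 + 168t, y = 190 - 23t for integer t.
x ≥ 0: smallest is -1387 mod 168 = 125 (at t = 9), with y = -17.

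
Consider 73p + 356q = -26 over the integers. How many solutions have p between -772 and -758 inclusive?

gcd(356, 73) = 1  (356 = 4·73 + 64, 73 = 1·64 + 9, 64 = 7·9 + 1, 9 = 9·1).
Back-substituting, 73·(-39) + 356·(8) = 1.
Scale by -26: particular solution (1014, -208); reduce p mod 356: (302, -62).
General solution: p = 302 + 356t, q = -62 - 73t for integer t.
-772 ≤ 302 + 356t ≤ -758 gives t ∈ [-3, -3], which is 1 value.

1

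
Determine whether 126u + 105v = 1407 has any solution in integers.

yes

gcd(126, 105):
  126 = 1×105 + 21
  105 = 5×21
so gcd(126, 105) = 21.
21 divides 1407, so integer solutions exist.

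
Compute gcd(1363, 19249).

1

gcd(19249, 1363):
  19249 = 14*1363 + 167
  1363 = 8*167 + 27
  167 = 6*27 + 5
  27 = 5*5 + 2
  5 = 2*2 + 1
  2 = 2*1
so gcd(19249, 1363) = 1.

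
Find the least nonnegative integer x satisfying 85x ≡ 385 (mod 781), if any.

418

gcd(781, 85) = 1  (781 = 9×85 + 16, 85 = 5×16 + 5, 16 = 3×5 + 1, 5 = 5×1).
1 divides 385, so solutions exist.
Back-substituting, 85×(-147) + 781×(16) = 1.
So 85×(-147) ≡ 1 (mod 781); multiply by 385: x ≡ -56595 (mod 781).
Smallest nonnegative: x = -56595 mod 781 = 418.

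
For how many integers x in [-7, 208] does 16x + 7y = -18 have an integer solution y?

gcd(16, 7) = 1  (16 = 2×7 + 2, 7 = 3×2 + 1, 2 = 2×1).
Back-substituting, 16×(-3) + 7×(7) = 1.
Scale by -18: particular solution (54, -126); reduce x mod 7: (5, -14).
General solution: x = 5 + 7t, y = -14 - 16t for integer t.
-7 ≤ 5 + 7t ≤ 208 gives t ∈ [-1, 29], which is 31 values.

31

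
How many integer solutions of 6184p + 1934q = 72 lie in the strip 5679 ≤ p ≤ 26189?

gcd(6184, 1934) = 2.
By Bézout, 6184·(-81) + 1934·(259) = 2.
Particular solution: (952, -3044).
General solution: p = 952 + 967t, q = -3044 - 3092t for integer t.
5679 ≤ 952 + 967t ≤ 26189 gives t ∈ [5, 26], which is 22 values.

22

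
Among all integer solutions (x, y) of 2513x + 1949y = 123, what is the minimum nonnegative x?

gcd(2513, 1949) = 1  (2513 = 1·1949 + 564, 1949 = 3·564 + 257, 564 = 2·257 + 50, 257 = 5·50 + 7, 50 = 7·7 + 1, 7 = 7·1).
1 divides 123, so solutions exist.
Back-substituting, 2513·(273) + 1949·(-352) = 1.
Scale by 123/1 = 123: (x₀, y₀) = (33579, -43296).
General solution: x = 33579 + 1949t, y = -43296 - 2513t for integer t.
x ≥ 0: smallest is 33579 mod 1949 = 446 (at t = -17), with y = -575.

446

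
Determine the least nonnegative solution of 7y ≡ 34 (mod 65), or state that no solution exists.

gcd(65, 7):
  65 = 9*7 + 2
  7 = 3*2 + 1
  2 = 2*1
so gcd(65, 7) = 1.
1 divides 34, so solutions exist.
Back-substitute for Bézout coefficients:
  1 = 7 - 3*2
  ... = 7*(28) + 65*(-3)
So 7*(28) ≡ 1 (mod 65); multiply by 34: y ≡ 952 (mod 65).
Smallest nonnegative: y = 952 mod 65 = 42.

42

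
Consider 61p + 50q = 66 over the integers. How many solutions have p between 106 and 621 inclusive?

11

gcd(61, 50) = 1.
By Bézout, 61*(-9) + 50*(11) = 1.
Particular solution: (6, -6).
General solution: p = 6 + 50t, q = -6 - 61t for integer t.
106 ≤ 6 + 50t ≤ 621 gives t ∈ [2, 12], which is 11 values.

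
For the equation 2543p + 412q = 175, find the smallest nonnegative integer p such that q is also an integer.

gcd(2543, 412):
  2543 = 6*412 + 71
  412 = 5*71 + 57
  71 = 1*57 + 14
  57 = 4*14 + 1
  14 = 14*1
so gcd(2543, 412) = 1.
1 divides 175, so solutions exist.
Back-substitute for Bézout coefficients:
  1 = 57 - 4*14
  ... = 2543*(-29) + 412*(179)
Scale by 175/1 = 175: (p₀, q₀) = (-5075, 31325).
General solution: p = -5075 + 412t, q = 31325 - 2543t for integer t.
p ≥ 0: smallest is -5075 mod 412 = 281 (at t = 13), with q = -1734.

281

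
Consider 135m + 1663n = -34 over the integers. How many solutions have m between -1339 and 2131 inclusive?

2

gcd(1663, 135):
  1663 = 12·135 + 43
  135 = 3·43 + 6
  43 = 7·6 + 1
  6 = 6·1
so gcd(1663, 135) = 1.
Back-substitute for Bézout coefficients:
  1 = 43 - 7·6
  ... = 135·(-271) + 1663·(22)
Scale by -34: particular solution (9214, -748); reduce m mod 1663: (899, -73).
General solution: m = 899 + 1663t, n = -73 - 135t for integer t.
-1339 ≤ 899 + 1663t ≤ 2131 gives t ∈ [-1, 0], which is 2 values.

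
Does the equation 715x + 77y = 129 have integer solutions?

no

gcd(715, 77):
  715 = 9*77 + 22
  77 = 3*22 + 11
  22 = 2*11
so gcd(715, 77) = 11.
11 does not divide 129 (remainder 8), so no integer solutions.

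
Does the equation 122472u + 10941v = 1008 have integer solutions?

gcd(122472, 10941) = 21  (122472 = 11×10941 + 2121, 10941 = 5×2121 + 336, 2121 = 6×336 + 105, 336 = 3×105 + 21, 105 = 5×21).
21 divides 1008, so integer solutions exist.

yes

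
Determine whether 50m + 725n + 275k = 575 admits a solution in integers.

yes

gcd(725, 50) = 25.
gcd(25, 275) = 25.
25 divides 575, so integer solutions exist.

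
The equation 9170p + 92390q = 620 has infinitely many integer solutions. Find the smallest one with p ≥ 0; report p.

1330

gcd(92390, 9170) = 10  (92390 = 10*9170 + 690, 9170 = 13*690 + 200, 690 = 3*200 + 90, 200 = 2*90 + 20, 90 = 4*20 + 10, 20 = 2*10).
10 divides 620, so solutions exist.
Back-substituting, 9170*(-4151) + 92390*(412) = 10.
Scale by 620/10 = 62: (p₀, q₀) = (-257362, 25544).
General solution: p = -257362 + 9239t, q = 25544 - 917t for integer t.
p ≥ 0: smallest is -257362 mod 9239 = 1330 (at t = 28), with q = -132.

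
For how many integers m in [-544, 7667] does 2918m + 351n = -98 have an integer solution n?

24

gcd(2918, 351):
  2918 = 8*351 + 110
  351 = 3*110 + 21
  110 = 5*21 + 5
  21 = 4*5 + 1
  5 = 5*1
so gcd(2918, 351) = 1.
Back-substitute for Bézout coefficients:
  1 = 21 - 4*5
  ... = 2918*(-67) + 351*(557)
Scale by -98: particular solution (6566, -54586); reduce m mod 351: (248, -2062).
General solution: m = 248 + 351t, n = -2062 - 2918t for integer t.
-544 ≤ 248 + 351t ≤ 7667 gives t ∈ [-2, 21], which is 24 values.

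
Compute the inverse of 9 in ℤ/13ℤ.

gcd(13, 9):
  13 = 1*9 + 4
  9 = 2*4 + 1
  4 = 4*1
so gcd(13, 9) = 1.
Back-substitute for Bézout coefficients:
  1 = 9 - 2*4
  ... = 9*(3) + 13*(-2)
So 9*3 ≡ 1 (mod 13), and 3 mod 13 = 3.

3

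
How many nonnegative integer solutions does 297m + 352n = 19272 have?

gcd(352, 297) = 11  (352 = 1×297 + 55, 297 = 5×55 + 22, 55 = 2×22 + 11, 22 = 2×11).
Back-substituting, 297×(-13) + 352×(11) = 11.
Scale by 1752: one solution is (-22776, 19272). Reduce m mod 32: (8, 48).
General: m = 8 + 32t, n = 48 - 27t.
m ≥ 0 ⇒ t ≥ 0; n ≥ 0 ⇒ t ≤ 1. So t ∈ [0, 1]: 2 solutions.

2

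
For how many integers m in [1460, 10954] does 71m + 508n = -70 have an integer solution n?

gcd(508, 71) = 1  (508 = 7·71 + 11, 71 = 6·11 + 5, 11 = 2·5 + 1, 5 = 5·1).
Back-substituting, 71·(-93) + 508·(13) = 1.
Scale by -70: particular solution (6510, -910); reduce m mod 508: (414, -58).
General solution: m = 414 + 508t, n = -58 - 71t for integer t.
1460 ≤ 414 + 508t ≤ 10954 gives t ∈ [3, 20], which is 18 values.

18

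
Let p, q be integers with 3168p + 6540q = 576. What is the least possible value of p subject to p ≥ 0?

gcd(6540, 3168):
  6540 = 2·3168 + 204
  3168 = 15·204 + 108
  204 = 1·108 + 96
  108 = 1·96 + 12
  96 = 8·12
so gcd(6540, 3168) = 12.
12 divides 576, so solutions exist.
Back-substitute for Bézout coefficients:
  12 = 108 - 1·96
  ... = 3168·(64) + 6540·(-31)
Scale by 576/12 = 48: (p₀, q₀) = (3072, -1488).
General solution: p = 3072 + 545t, q = -1488 - 264t for integer t.
p ≥ 0: smallest is 3072 mod 545 = 347 (at t = -5), with q = -168.

347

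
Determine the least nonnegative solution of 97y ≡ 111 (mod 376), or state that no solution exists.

gcd(376, 97):
  376 = 3·97 + 85
  97 = 1·85 + 12
  85 = 7·12 + 1
  12 = 12·1
so gcd(376, 97) = 1.
1 divides 111, so solutions exist.
Back-substitute for Bézout coefficients:
  1 = 85 - 7·12
  ... = 97·(-31) + 376·(8)
So 97·(-31) ≡ 1 (mod 376); multiply by 111: y ≡ -3441 (mod 376).
Smallest nonnegative: y = -3441 mod 376 = 319.

319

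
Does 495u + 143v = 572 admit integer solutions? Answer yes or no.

gcd(495, 143) = 11  (495 = 3*143 + 66, 143 = 2*66 + 11, 66 = 6*11).
11 divides 572, so integer solutions exist.

yes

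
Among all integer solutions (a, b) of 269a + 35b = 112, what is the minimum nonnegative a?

gcd(269, 35) = 1.
1 divides 112, so solutions exist.
By Bézout, 269·(-16) + 35·(123) = 1.
Scale by 112/1 = 112: (a₀, b₀) = (-1792, 13776).
General solution: a = -1792 + 35t, b = 13776 - 269t for integer t.
a ≥ 0: smallest is -1792 mod 35 = 28 (at t = 52), with b = -212.

28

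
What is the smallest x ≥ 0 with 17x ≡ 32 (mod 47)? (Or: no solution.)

gcd(47, 17):
  47 = 2×17 + 13
  17 = 1×13 + 4
  13 = 3×4 + 1
  4 = 4×1
so gcd(47, 17) = 1.
1 divides 32, so solutions exist.
Back-substitute for Bézout coefficients:
  1 = 13 - 3×4
  ... = 17×(-11) + 47×(4)
So 17×(-11) ≡ 1 (mod 47); multiply by 32: x ≡ -352 (mod 47).
Smallest nonnegative: x = -352 mod 47 = 24.

24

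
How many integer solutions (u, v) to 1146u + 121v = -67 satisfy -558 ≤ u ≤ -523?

1

gcd(1146, 121):
  1146 = 9×121 + 57
  121 = 2×57 + 7
  57 = 8×7 + 1
  7 = 7×1
so gcd(1146, 121) = 1.
Back-substitute for Bézout coefficients:
  1 = 57 - 8×7
  ... = 1146×(17) + 121×(-161)
Scale by -67: particular solution (-1139, 10787); reduce u mod 121: (71, -673).
General solution: u = 71 + 121t, v = -673 - 1146t for integer t.
-558 ≤ 71 + 121t ≤ -523 gives t ∈ [-5, -5], which is 1 value.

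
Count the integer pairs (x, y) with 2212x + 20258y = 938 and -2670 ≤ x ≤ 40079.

29

gcd(20258, 2212):
  20258 = 9×2212 + 350
  2212 = 6×350 + 112
  350 = 3×112 + 14
  112 = 8×14
so gcd(20258, 2212) = 14.
Back-substitute for Bézout coefficients:
  14 = 350 - 3×112
  ... = 2212×(-174) + 20258×(19)
Scale by 67: particular solution (-11658, 1273); reduce x mod 1447: (1365, -149).
General solution: x = 1365 + 1447t, y = -149 - 158t for integer t.
-2670 ≤ 1365 + 1447t ≤ 40079 gives t ∈ [-2, 26], which is 29 values.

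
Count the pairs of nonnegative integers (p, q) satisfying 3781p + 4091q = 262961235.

gcd(4091, 3781):
  4091 = 1×3781 + 310
  3781 = 12×310 + 61
  310 = 5×61 + 5
  61 = 12×5 + 1
  5 = 5×1
so gcd(4091, 3781) = 1.
Back-substitute for Bézout coefficients:
  1 = 61 - 12×5
  ... = 3781×(805) + 4091×(-744)
Scale by 262961235: one solution is (211683794175, -195643158840). Reduce p mod 4091: (2468, 61997).
General: p = 2468 + 4091t, q = 61997 - 3781t.
p ≥ 0 ⇒ t ≥ 0; q ≥ 0 ⇒ t ≤ 16. So t ∈ [0, 16]: 17 solutions.

17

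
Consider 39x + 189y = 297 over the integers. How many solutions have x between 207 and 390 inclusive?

3

gcd(189, 39):
  189 = 4*39 + 33
  39 = 1*33 + 6
  33 = 5*6 + 3
  6 = 2*3
so gcd(189, 39) = 3.
Back-substitute for Bézout coefficients:
  3 = 33 - 5*6
  ... = 39*(-29) + 189*(6)
Scale by 99: particular solution (-2871, 594); reduce x mod 63: (27, -4).
General solution: x = 27 + 63t, y = -4 - 13t for integer t.
207 ≤ 27 + 63t ≤ 390 gives t ∈ [3, 5], which is 3 values.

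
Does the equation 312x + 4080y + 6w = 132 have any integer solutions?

gcd(4080, 312) = 24  (4080 = 13*312 + 24, 312 = 13*24).
gcd(24, 6) = 6.
6 divides 132, so integer solutions exist.

yes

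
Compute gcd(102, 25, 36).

gcd(102, 25):
  102 = 4×25 + 2
  25 = 12×2 + 1
  2 = 2×1
so gcd(102, 25) = 1.
gcd(1, 36) = 1.

1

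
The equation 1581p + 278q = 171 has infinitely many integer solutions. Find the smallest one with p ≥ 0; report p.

161

gcd(1581, 278):
  1581 = 5·278 + 191
  278 = 1·191 + 87
  191 = 2·87 + 17
  87 = 5·17 + 2
  17 = 8·2 + 1
  2 = 2·1
so gcd(1581, 278) = 1.
1 divides 171, so solutions exist.
Back-substitute for Bézout coefficients:
  1 = 17 - 8·2
  ... = 1581·(131) + 278·(-745)
Scale by 171/1 = 171: (p₀, q₀) = (22401, -127395).
General solution: p = 22401 + 278t, q = -127395 - 1581t for integer t.
p ≥ 0: smallest is 22401 mod 278 = 161 (at t = -80), with q = -915.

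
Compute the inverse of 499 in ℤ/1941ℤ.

gcd(1941, 499) = 1  (1941 = 3×499 + 444, 499 = 1×444 + 55, 444 = 8×55 + 4, 55 = 13×4 + 3, 4 = 1×3 + 1, 3 = 3×1).
Back-substituting, 499×(-494) + 1941×(127) = 1.
So 499×-494 ≡ 1 (mod 1941), and -494 mod 1941 = 1447.

1447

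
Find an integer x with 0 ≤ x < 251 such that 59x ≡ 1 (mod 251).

gcd(251, 59):
  251 = 4·59 + 15
  59 = 3·15 + 14
  15 = 1·14 + 1
  14 = 14·1
so gcd(251, 59) = 1.
Back-substitute for Bézout coefficients:
  1 = 15 - 1·14
  ... = 59·(-17) + 251·(4)
So 59·-17 ≡ 1 (mod 251), and -17 mod 251 = 234.

234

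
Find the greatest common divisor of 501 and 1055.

1

gcd(1055, 501) = 1  (1055 = 2*501 + 53, 501 = 9*53 + 24, 53 = 2*24 + 5, 24 = 4*5 + 4, 5 = 1*4 + 1, 4 = 4*1).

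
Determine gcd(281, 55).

gcd(281, 55) = 1  (281 = 5×55 + 6, 55 = 9×6 + 1, 6 = 6×1).

1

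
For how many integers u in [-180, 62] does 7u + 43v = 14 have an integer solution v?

6

gcd(43, 7) = 1.
By Bézout, 7*(-6) + 43*(1) = 1.
Particular solution: (2, 0).
General solution: u = 2 + 43t, v = 0 - 7t for integer t.
-180 ≤ 2 + 43t ≤ 62 gives t ∈ [-4, 1], which is 6 values.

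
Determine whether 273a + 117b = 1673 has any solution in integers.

gcd(273, 117) = 39  (273 = 2·117 + 39, 117 = 3·39).
39 does not divide 1673 (remainder 35), so no integer solutions.

no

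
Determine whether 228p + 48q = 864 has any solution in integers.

gcd(228, 48):
  228 = 4×48 + 36
  48 = 1×36 + 12
  36 = 3×12
so gcd(228, 48) = 12.
12 divides 864, so integer solutions exist.

yes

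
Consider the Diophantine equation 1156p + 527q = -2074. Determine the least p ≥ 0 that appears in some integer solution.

21

gcd(1156, 527) = 17  (1156 = 2*527 + 102, 527 = 5*102 + 17, 102 = 6*17).
17 divides -2074, so solutions exist.
Back-substituting, 1156*(-5) + 527*(11) = 17.
Scale by -2074/17 = -122: (p₀, q₀) = (610, -1342).
General solution: p = 610 + 31t, q = -1342 - 68t for integer t.
p ≥ 0: smallest is 610 mod 31 = 21 (at t = -19), with q = -50.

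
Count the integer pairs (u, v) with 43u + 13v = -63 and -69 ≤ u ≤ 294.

28

gcd(43, 13):
  43 = 3×13 + 4
  13 = 3×4 + 1
  4 = 4×1
so gcd(43, 13) = 1.
Back-substitute for Bézout coefficients:
  1 = 13 - 3×4
  ... = 43×(-3) + 13×(10)
Scale by -63: particular solution (189, -630); reduce u mod 13: (7, -28).
General solution: u = 7 + 13t, v = -28 - 43t for integer t.
-69 ≤ 7 + 13t ≤ 294 gives t ∈ [-5, 22], which is 28 values.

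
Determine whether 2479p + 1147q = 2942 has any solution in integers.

gcd(2479, 1147) = 37  (2479 = 2*1147 + 185, 1147 = 6*185 + 37, 185 = 5*37).
37 does not divide 2942 (remainder 19), so no integer solutions.

no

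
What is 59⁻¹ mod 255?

134

gcd(255, 59) = 1  (255 = 4*59 + 19, 59 = 3*19 + 2, 19 = 9*2 + 1, 2 = 2*1).
Back-substituting, 59*(-121) + 255*(28) = 1.
So 59*-121 ≡ 1 (mod 255), and -121 mod 255 = 134.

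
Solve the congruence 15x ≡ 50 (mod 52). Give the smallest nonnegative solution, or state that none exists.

38

gcd(52, 15) = 1.
1 divides 50, so solutions exist.
By Bézout, 15·(7) + 52·(-2) = 1.
So 15·(7) ≡ 1 (mod 52); multiply by 50: x ≡ 350 (mod 52).
Smallest nonnegative: x = 350 mod 52 = 38.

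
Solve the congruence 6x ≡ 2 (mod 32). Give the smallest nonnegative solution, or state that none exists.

gcd(32, 6) = 2.
2 divides 2, so solutions exist.
By Bézout, 6·(-5) + 32·(1) = 2.
So 6·(-5) ≡ 2 (mod 32); multiply by 1: x ≡ -5 (mod 16).
Smallest nonnegative: x = -5 mod 16 = 11.

11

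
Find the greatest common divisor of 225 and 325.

gcd(325, 225):
  325 = 1·225 + 100
  225 = 2·100 + 25
  100 = 4·25
so gcd(325, 225) = 25.

25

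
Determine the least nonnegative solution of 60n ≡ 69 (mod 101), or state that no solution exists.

gcd(101, 60) = 1.
1 divides 69, so solutions exist.
By Bézout, 60×(32) + 101×(-19) = 1.
So 60×(32) ≡ 1 (mod 101); multiply by 69: n ≡ 2208 (mod 101).
Smallest nonnegative: n = 2208 mod 101 = 87.

87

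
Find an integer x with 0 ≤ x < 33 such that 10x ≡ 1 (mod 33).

gcd(33, 10) = 1.
By Bézout, 10·(10) + 33·(-3) = 1.
So 10·10 ≡ 1 (mod 33), and 10 mod 33 = 10.

10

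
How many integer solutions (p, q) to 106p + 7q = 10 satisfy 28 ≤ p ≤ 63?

gcd(106, 7) = 1  (106 = 15·7 + 1, 7 = 7·1).
Back-substituting, 106·(1) + 7·(-15) = 1.
Scale by 10: particular solution (10, -150); reduce p mod 7: (3, -44).
General solution: p = 3 + 7t, q = -44 - 106t for integer t.
28 ≤ 3 + 7t ≤ 63 gives t ∈ [4, 8], which is 5 values.

5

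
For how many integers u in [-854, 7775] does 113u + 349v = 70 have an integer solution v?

25

gcd(349, 113):
  349 = 3*113 + 10
  113 = 11*10 + 3
  10 = 3*3 + 1
  3 = 3*1
so gcd(349, 113) = 1.
Back-substitute for Bézout coefficients:
  1 = 10 - 3*3
  ... = 113*(-105) + 349*(34)
Scale by 70: particular solution (-7350, 2380); reduce u mod 349: (328, -106).
General solution: u = 328 + 349t, v = -106 - 113t for integer t.
-854 ≤ 328 + 349t ≤ 7775 gives t ∈ [-3, 21], which is 25 values.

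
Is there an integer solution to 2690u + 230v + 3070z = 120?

yes

gcd(2690, 230):
  2690 = 11×230 + 160
  230 = 1×160 + 70
  160 = 2×70 + 20
  70 = 3×20 + 10
  20 = 2×10
so gcd(2690, 230) = 10.
gcd(10, 3070) = 10.
10 divides 120, so integer solutions exist.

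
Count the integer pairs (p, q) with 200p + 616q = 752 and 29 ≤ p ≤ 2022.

26

gcd(616, 200) = 8.
By Bézout, 200*(37) + 616*(-12) = 8.
Particular solution: (13, -3).
General solution: p = 13 + 77t, q = -3 - 25t for integer t.
29 ≤ 13 + 77t ≤ 2022 gives t ∈ [1, 26], which is 26 values.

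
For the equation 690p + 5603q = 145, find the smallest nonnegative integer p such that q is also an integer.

gcd(5603, 690):
  5603 = 8*690 + 83
  690 = 8*83 + 26
  83 = 3*26 + 5
  26 = 5*5 + 1
  5 = 5*1
so gcd(5603, 690) = 1.
1 divides 145, so solutions exist.
Back-substitute for Bézout coefficients:
  1 = 26 - 5*5
  ... = 690*(1080) + 5603*(-133)
Scale by 145/1 = 145: (p₀, q₀) = (156600, -19285).
General solution: p = 156600 + 5603t, q = -19285 - 690t for integer t.
p ≥ 0: smallest is 156600 mod 5603 = 5319 (at t = -27), with q = -655.

5319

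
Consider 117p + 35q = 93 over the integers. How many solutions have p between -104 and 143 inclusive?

7

gcd(117, 35) = 1  (117 = 3*35 + 12, 35 = 2*12 + 11, 12 = 1*11 + 1, 11 = 11*1).
Back-substituting, 117*(3) + 35*(-10) = 1.
Scale by 93: particular solution (279, -930); reduce p mod 35: (34, -111).
General solution: p = 34 + 35t, q = -111 - 117t for integer t.
-104 ≤ 34 + 35t ≤ 143 gives t ∈ [-3, 3], which is 7 values.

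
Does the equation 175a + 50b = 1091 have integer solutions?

no

gcd(175, 50) = 25  (175 = 3*50 + 25, 50 = 2*25).
25 does not divide 1091 (remainder 16), so no integer solutions.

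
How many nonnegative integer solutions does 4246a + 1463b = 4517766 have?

8

gcd(4246, 1463):
  4246 = 2·1463 + 1320
  1463 = 1·1320 + 143
  1320 = 9·143 + 33
  143 = 4·33 + 11
  33 = 3·11
so gcd(4246, 1463) = 11.
Back-substitute for Bézout coefficients:
  11 = 143 - 4·33
  ... = 4246·(-41) + 1463·(119)
Scale by 410706: one solution is (-16838946, 48874014). Reduce a mod 133: (51, 2940).
General: a = 51 + 133t, b = 2940 - 386t.
a ≥ 0 ⇒ t ≥ 0; b ≥ 0 ⇒ t ≤ 7. So t ∈ [0, 7]: 8 solutions.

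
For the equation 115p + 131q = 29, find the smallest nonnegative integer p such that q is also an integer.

gcd(131, 115) = 1  (131 = 1×115 + 16, 115 = 7×16 + 3, 16 = 5×3 + 1, 3 = 3×1).
1 divides 29, so solutions exist.
Back-substituting, 115×(-41) + 131×(36) = 1.
Scale by 29/1 = 29: (p₀, q₀) = (-1189, 1044).
General solution: p = -1189 + 131t, q = 1044 - 115t for integer t.
p ≥ 0: smallest is -1189 mod 131 = 121 (at t = 10), with q = -106.

121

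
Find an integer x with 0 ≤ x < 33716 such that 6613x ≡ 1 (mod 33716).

25533

gcd(33716, 6613) = 1.
By Bézout, 6613×(-8183) + 33716×(1605) = 1.
So 6613×-8183 ≡ 1 (mod 33716), and -8183 mod 33716 = 25533.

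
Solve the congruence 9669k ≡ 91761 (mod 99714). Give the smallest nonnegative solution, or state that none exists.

gcd(99714, 9669) = 3.
3 divides 91761, so solutions exist.
By Bézout, 9669*(-7683) + 99714*(745) = 3.
So 9669*(-7683) ≡ 3 (mod 99714); multiply by 30587: k ≡ -234999921 (mod 33238).
Smallest nonnegative: k = -234999921 mod 33238 = 25977.

25977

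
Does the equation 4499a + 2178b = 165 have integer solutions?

yes

gcd(4499, 2178) = 11  (4499 = 2*2178 + 143, 2178 = 15*143 + 33, 143 = 4*33 + 11, 33 = 3*11).
11 divides 165, so integer solutions exist.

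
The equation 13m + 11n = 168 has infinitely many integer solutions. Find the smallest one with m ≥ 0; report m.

gcd(13, 11) = 1  (13 = 1×11 + 2, 11 = 5×2 + 1, 2 = 2×1).
1 divides 168, so solutions exist.
Back-substituting, 13×(-5) + 11×(6) = 1.
Scale by 168/1 = 168: (m₀, n₀) = (-840, 1008).
General solution: m = -840 + 11t, n = 1008 - 13t for integer t.
m ≥ 0: smallest is -840 mod 11 = 7 (at t = 77), with n = 7.

7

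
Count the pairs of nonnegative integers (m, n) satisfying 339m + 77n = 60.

gcd(339, 77):
  339 = 4*77 + 31
  77 = 2*31 + 15
  31 = 2*15 + 1
  15 = 15*1
so gcd(339, 77) = 1.
Back-substitute for Bézout coefficients:
  1 = 31 - 2*15
  ... = 339*(5) + 77*(-22)
Scale by 60: one solution is (300, -1320). Reduce m mod 77: (69, -303).
General: m = 69 + 77t, n = -303 - 339t.
m ≥ 0 ⇒ t ≥ 0; n ≥ 0 ⇒ t ≤ -1. So t ∈ [0, -1]: 0 solutions.

0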